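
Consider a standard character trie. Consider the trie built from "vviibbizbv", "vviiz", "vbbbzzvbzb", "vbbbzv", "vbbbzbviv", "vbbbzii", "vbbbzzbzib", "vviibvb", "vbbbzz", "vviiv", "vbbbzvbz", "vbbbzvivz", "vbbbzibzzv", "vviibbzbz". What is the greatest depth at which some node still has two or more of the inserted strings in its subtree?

Equivalently: take the maximum, over all pairs, of their longest common prefix length.
"vbbbzibzzv" and "vbbbzii" agree on "vbbbzi" (6 characters) before diverging; nothing deeper is shared.
Longest shared-prefix length: 6

6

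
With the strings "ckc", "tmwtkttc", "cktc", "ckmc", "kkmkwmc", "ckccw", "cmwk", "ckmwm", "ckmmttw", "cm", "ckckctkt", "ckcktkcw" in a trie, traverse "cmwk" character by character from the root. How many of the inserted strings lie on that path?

2

Traverse "cmwk" character by character; count nodes along the way that are marked as word ends.
Prefixes of the query that are stored words: "cm", "cmwk"
Count: 2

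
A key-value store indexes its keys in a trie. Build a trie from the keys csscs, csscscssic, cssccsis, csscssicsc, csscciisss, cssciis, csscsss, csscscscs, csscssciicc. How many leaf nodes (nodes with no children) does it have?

8

A leaf is a node with no children — equivalently, the end of a word that is not a proper prefix of any other stored word.
Those words: "csscciisss", "cssccsis", "cssciis", "csscscscs", "csscscssic", "csscssciicc", "csscssicsc", "csscsss"
Leaf count: 8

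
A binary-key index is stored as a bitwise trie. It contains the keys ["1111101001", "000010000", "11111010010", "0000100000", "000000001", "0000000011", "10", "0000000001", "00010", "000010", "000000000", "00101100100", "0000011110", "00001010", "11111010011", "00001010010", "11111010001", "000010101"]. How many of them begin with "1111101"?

4

Filter for entries beginning with "1111101":
Matches: "11111010001", "1111101001", "11111010010", "11111010011"
Count: 4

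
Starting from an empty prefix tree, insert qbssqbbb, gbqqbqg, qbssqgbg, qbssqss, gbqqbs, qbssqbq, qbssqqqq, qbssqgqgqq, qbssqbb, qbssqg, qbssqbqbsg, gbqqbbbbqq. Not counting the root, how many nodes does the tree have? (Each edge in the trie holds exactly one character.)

Count nodes per top-level branch (shared prefixes stored once):
  'g'-branch (gbqqbbbbqq, gbqqbqg, gbqqbs): 13 nodes
  'q'-branch (qbssqbb, qbssqbbb, qbssqbq, qbssqbqbsg, qbssqg, qbssqgbg, qbssqgqgqq, qbssqqqq, qbssqss): 24 nodes
Sum: 37

37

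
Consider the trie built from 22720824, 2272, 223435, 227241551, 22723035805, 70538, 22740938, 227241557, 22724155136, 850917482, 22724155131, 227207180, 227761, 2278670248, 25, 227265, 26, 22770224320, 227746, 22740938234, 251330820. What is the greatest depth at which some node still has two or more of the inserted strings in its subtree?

Equivalently: take the maximum, over all pairs, of their longest common prefix length.
"22724155131" and "22724155136" agree on "2272415513" (10 characters) before diverging; nothing deeper is shared.
Longest shared-prefix length: 10

10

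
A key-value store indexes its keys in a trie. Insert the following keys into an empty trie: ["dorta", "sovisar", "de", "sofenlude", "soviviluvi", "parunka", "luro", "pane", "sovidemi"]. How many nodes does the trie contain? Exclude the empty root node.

Trace insertions, counting only characters that open a new branch:
  "dorta" → 5 new (d, o, r, t, a)
  "sovisar" → 7 new (s, o, v, i, s, a, r)
  "de" → prefix "d" already present; 1 new (e)
  "sofenlude" → prefix "so" already present; 7 new (f, e, n, l, u, d, e)
  "soviviluvi" → prefix "sovi" already present; 6 new (v, i, l, u, v, i)
  "parunka" → 7 new (p, a, r, u, n, k, a)
  "luro" → 4 new (l, u, r, o)
  "pane" → prefix "pa" already present; 2 new (n, e)
  "sovidemi" → prefix "sovi" already present; 4 new (d, e, m, i)
Total nodes = 5 + 7 + 1 + 7 + 6 + 7 + 4 + 2 + 4 = 43

43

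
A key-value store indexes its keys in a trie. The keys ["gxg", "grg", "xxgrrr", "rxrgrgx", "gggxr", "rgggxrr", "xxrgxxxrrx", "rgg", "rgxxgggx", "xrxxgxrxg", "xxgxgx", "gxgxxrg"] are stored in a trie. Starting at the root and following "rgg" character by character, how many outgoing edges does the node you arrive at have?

The children of the "rgg" node are the distinct next characters among strings starting with "rgg".
Distinct next characters after "rgg": g.
That node has 1 child edge.

1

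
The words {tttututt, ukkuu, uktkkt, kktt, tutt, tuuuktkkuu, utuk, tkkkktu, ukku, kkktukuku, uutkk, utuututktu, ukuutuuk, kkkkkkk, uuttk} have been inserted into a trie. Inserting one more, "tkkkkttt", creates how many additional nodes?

2

Walking "tkkkkttt" from the root, the first 6 characters ("tkkkkt") follow existing edges; "t" is the first miss.
So 8 − 6 = 2 new nodes.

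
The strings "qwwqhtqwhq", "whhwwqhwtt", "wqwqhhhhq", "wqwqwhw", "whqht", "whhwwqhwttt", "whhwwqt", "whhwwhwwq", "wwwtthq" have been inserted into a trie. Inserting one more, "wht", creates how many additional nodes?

The longest prefix of "wht" already in the trie is "wh" (length 2).
Each of the 1 remaining characters creates one node.

1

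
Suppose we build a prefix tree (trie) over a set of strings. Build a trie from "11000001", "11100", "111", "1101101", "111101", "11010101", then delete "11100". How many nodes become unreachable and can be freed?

Walk "11100" from the leaf back toward the root, removing each node that no remaining word uses.
The suffix "00" (2 nodes) is used only by "11100"; the node for "111" still has the child "1", so pruning stops there.
Nodes removed: 2

2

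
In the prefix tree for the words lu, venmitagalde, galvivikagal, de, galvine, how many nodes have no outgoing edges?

A leaf is a node with no children — equivalently, the end of a word that is not a proper prefix of any other stored word.
Those words: "de", "galvine", "galvivikagal", "lu", "venmitagalde"
Leaf count: 5

5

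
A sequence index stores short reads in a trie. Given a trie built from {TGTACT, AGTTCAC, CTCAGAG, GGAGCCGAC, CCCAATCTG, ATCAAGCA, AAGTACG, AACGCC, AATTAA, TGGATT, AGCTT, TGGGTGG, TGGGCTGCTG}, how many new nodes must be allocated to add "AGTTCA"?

Every character of "AGTTCA" already lies on an existing path (it is a prefix of some stored word).
No new nodes are needed: 0.

0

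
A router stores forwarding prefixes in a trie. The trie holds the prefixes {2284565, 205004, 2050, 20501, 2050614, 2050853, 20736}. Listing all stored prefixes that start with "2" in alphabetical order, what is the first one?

Words with prefix "2", in lexicographic order: "2050", "205004", "20501", "2050614", "2050853", "20736", "2284565"
Position 1: 2050

2050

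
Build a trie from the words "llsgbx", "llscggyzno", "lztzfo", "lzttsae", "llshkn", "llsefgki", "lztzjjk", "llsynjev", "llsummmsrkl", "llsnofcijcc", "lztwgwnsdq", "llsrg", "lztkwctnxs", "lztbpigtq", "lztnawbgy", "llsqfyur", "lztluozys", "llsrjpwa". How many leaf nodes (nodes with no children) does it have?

18

Leaves are exactly the stored words that no other stored word extends.
Those words: "llscggyzno", "llsefgki", "llsgbx", "llshkn", "llsnofcijcc", "llsqfyur", "llsrg", "llsrjpwa", "llsummmsrkl", "llsynjev", "lztbpigtq", "lztkwctnxs", "lztluozys", "lztnawbgy", "lzttsae", "lztwgwnsdq", "lztzfo", "lztzjjk"
Leaf count: 18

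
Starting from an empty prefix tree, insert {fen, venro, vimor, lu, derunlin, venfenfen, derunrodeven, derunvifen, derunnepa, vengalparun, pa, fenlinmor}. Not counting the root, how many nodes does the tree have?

60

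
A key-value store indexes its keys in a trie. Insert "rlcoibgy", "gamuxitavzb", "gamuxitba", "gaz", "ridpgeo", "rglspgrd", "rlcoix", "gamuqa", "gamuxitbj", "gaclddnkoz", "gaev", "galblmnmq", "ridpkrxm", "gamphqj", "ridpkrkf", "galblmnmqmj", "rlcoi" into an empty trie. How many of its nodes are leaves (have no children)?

15

A leaf is a node with no children — equivalently, the end of a word that is not a proper prefix of any other stored word.
Those words: "gaclddnkoz", "gaev", "galblmnmqmj", "gamphqj", "gamuqa", "gamuxitavzb", "gamuxitba", "gamuxitbj", "gaz", "rglspgrd", "ridpgeo", "ridpkrkf", "ridpkrxm", "rlcoibgy", "rlcoix"
Leaf count: 15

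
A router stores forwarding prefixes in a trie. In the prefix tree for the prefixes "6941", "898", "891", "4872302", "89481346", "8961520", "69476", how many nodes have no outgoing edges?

A leaf is a node with no children — equivalently, the end of a word that is not a proper prefix of any other stored word.
Those words: "4872302", "6941", "69476", "891", "89481346", "8961520", "898"
Leaf count: 7

7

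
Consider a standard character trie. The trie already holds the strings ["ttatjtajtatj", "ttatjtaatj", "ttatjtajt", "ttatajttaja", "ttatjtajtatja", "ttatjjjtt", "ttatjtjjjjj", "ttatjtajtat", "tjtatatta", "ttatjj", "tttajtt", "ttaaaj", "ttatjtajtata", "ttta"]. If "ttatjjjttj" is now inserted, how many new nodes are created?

1

The longest prefix of "ttatjjjttj" already in the trie is "ttatjjjtt" (length 9).
Each of the 1 remaining characters creates one node.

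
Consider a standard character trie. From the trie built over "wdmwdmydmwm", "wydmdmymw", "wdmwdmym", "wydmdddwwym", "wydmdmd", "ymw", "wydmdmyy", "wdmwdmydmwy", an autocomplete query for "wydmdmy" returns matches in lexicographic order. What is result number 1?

wydmdmymw

Filter for "wydmdmy…" and sort: "wydmdmymw", "wydmdmyy"
Position 1: wydmdmymw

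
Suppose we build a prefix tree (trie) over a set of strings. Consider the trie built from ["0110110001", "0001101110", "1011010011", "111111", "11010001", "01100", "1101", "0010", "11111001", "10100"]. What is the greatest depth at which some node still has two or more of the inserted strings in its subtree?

5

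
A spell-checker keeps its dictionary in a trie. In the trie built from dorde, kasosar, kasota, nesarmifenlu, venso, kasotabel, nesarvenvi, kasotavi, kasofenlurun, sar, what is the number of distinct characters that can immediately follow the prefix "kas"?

1

Walk "kas" from the root, arriving at one node.
Distinct next characters after "kas": o.
That node has 1 child edge.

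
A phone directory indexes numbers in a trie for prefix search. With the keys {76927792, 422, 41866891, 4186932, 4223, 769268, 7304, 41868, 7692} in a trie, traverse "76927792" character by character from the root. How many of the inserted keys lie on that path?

Traverse "76927792" character by character; count nodes along the way that are marked as word ends.
Prefixes of the query that are stored words: "7692", "76927792"
Count: 2

2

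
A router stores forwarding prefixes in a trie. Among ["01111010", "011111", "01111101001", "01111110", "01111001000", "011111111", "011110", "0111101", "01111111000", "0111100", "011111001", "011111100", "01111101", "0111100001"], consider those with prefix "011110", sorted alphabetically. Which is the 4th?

01111001000

DFS of the "011110" subtree visits, in order: "011110", "0111100", "0111100001", "01111001000", "0111101", "01111010"
The 4th is 01111001000.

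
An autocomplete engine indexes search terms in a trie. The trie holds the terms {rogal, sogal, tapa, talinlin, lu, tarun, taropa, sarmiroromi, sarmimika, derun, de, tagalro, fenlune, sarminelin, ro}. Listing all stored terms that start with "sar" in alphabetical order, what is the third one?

sarmiroromi

Filter for "sar…" and sort: "sarmimika", "sarminelin", "sarmiroromi"
The 3rd is sarmiroromi.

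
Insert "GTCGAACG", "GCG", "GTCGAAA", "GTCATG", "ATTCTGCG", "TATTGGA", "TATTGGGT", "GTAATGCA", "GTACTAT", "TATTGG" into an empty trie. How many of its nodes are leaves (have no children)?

A leaf is a node with no children — equivalently, the end of a word that is not a proper prefix of any other stored word.
Those words: "ATTCTGCG", "GCG", "GTAATGCA", "GTACTAT", "GTCATG", "GTCGAAA", "GTCGAACG", "TATTGGA", "TATTGGGT"
Leaf count: 9

9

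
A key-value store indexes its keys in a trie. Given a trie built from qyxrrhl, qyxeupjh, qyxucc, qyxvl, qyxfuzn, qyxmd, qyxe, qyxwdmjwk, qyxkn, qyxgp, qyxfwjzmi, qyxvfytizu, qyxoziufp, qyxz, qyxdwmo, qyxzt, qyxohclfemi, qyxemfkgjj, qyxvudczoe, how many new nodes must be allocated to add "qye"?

"qy" is already a path in the trie; the remaining "e" must be added.
So 3 − 2 = 1 new nodes.

1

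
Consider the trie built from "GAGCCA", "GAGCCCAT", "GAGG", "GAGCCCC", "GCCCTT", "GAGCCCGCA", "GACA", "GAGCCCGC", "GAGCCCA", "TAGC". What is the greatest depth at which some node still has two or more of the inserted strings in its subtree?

Look for the deepest trie node that still has at least two words in its subtree.
e.g. "GAGCCCGC" and "GAGCCCGCA" share the prefix "GAGCCCGC" of length 8; no pair shares a longer one.
Longest shared-prefix length: 8

8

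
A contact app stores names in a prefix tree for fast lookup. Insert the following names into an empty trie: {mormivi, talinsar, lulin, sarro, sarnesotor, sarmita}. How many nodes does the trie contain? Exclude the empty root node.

Count nodes per top-level branch (shared prefixes stored once):
  'l'-branch (lulin): 5 nodes
  'm'-branch (mormivi): 7 nodes
  's'-branch (sarmita, sarnesotor, sarro): 16 nodes
  't'-branch (talinsar): 8 nodes
Sum: 36

36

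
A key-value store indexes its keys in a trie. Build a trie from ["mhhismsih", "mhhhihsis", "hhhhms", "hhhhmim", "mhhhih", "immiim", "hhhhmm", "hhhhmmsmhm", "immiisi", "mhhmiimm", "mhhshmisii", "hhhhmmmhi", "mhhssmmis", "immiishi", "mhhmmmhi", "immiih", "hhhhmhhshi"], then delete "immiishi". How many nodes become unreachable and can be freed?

2

A node on "immiishi"'s path can go only if nothing else ends at it or branches off below it.
The suffix "hi" (2 nodes) is used only by "immiishi"; the node for "immiis" still has the child "i", so pruning stops there.
Nodes removed: 2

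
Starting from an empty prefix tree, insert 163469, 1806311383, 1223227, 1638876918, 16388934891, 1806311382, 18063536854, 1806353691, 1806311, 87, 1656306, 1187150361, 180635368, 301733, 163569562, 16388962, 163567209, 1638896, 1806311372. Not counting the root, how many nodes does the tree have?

79

For each word, the new-node count is its length minus the longest prefix already in the trie:
  "163469" → 6 new (1, 6, 3, 4, 6, 9)
  "1806311383" → prefix "1" already present; 9 new (8, 0, 6, 3, 1, 1, 3, 8, 3)
  "1223227" → prefix "1" already present; 6 new (2, 2, 3, 2, 2, 7)
  "1638876918" → prefix "163" already present; 7 new (8, 8, 7, 6, 9, 1, 8)
  "16388934891" → prefix "16388" already present; 6 new (9, 3, 4, 8, 9, 1)
  "1806311382" → prefix "180631138" already present; 1 new (2)
  "18063536854" → prefix "18063" already present; 6 new (5, 3, 6, 8, 5, 4)
  "1806353691" → prefix "18063536" already present; 2 new (9, 1)
  "1806311" → prefix "1806311" already present; 0 new (none)
  "87" → 2 new (8, 7)
  "1656306" → prefix "16" already present; 5 new (5, 6, 3, 0, 6)
  "1187150361" → prefix "1" already present; 9 new (1, 8, 7, 1, 5, 0, 3, 6, 1)
  "180635368" → prefix "180635368" already present; 0 new (none)
  "301733" → 6 new (3, 0, 1, 7, 3, 3)
  "163569562" → prefix "163" already present; 6 new (5, 6, 9, 5, 6, 2)
  "16388962" → prefix "163889" already present; 2 new (6, 2)
  "163567209" → prefix "16356" already present; 4 new (7, 2, 0, 9)
  "1638896" → prefix "1638896" already present; 0 new (none)
  "1806311372" → prefix "18063113" already present; 2 new (7, 2)
Total nodes = 6 + 9 + 6 + 7 + 6 + 1 + 6 + 2 + 0 + 2 + 5 + 9 + 0 + 6 + 6 + 2 + 4 + 0 + 2 = 79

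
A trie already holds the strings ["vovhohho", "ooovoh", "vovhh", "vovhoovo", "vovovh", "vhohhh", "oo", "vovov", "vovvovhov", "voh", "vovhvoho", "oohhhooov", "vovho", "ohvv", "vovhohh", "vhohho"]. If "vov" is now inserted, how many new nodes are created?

0

"vov" is already a full path in the trie; only an end-marker is added.
No new nodes are needed: 0.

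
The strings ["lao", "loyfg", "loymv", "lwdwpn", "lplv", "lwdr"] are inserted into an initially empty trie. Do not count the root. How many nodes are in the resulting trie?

18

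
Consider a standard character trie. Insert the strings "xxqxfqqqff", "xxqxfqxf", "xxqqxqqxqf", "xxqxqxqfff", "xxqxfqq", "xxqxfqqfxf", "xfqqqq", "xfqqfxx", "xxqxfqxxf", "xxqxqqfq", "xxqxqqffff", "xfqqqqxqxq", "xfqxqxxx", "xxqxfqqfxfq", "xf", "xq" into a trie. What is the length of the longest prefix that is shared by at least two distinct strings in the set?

10

Look for the deepest trie node that still has at least two words in its subtree.
"xxqxfqqfxf" and "xxqxfqqfxfq" agree on "xxqxfqqfxf" (10 characters) before diverging; nothing deeper is shared.
Longest shared-prefix length: 10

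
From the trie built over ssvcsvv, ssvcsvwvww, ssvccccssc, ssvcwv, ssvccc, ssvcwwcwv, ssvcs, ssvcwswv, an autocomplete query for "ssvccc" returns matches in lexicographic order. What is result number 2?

ssvccccssc

DFS of the "ssvccc" subtree visits, in order: "ssvccc", "ssvccccssc"
Position 2: ssvccccssc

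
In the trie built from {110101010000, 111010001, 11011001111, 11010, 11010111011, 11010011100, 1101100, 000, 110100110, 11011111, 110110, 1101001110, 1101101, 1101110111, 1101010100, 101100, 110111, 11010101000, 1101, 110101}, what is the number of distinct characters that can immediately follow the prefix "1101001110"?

Follow the path "1101001110" to its node, then look at its outgoing edges.
Characters that immediately follow "1101001110" among the stored strings: {0}.
That node has 1 child edge.

1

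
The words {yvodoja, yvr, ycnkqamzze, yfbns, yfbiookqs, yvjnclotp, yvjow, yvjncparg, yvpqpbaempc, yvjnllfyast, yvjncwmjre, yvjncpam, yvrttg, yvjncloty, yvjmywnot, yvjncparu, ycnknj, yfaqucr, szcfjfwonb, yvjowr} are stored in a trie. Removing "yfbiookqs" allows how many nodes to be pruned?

6

A node on "yfbiookqs"'s path can go only if nothing else ends at it or branches off below it.
The suffix "iookqs" (6 nodes) is used only by "yfbiookqs"; the node for "yfb" still has the child "n", so pruning stops there.
Nodes removed: 6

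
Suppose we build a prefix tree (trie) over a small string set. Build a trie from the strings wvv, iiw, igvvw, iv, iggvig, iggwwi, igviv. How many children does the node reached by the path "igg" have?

2

Walk "igg" from the root, arriving at one node.
Distinct next characters after "igg": v, w.
That node has 2 child edges.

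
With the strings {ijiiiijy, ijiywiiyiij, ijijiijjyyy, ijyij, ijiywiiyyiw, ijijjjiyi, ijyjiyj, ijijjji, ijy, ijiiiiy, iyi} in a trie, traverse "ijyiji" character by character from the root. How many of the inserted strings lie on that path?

Check each prefix of "ijyiji" against the stored set — each match is an end-marker on the path.
Prefixes of the query that are stored words: "ijy", "ijyij"
Count: 2

2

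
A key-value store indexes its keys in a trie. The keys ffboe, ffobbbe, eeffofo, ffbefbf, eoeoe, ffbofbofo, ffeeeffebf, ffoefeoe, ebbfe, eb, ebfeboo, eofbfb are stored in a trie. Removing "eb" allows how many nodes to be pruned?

0

Walk "eb" from the leaf back toward the root, removing each node that no remaining word uses.
Every node on "eb" is still needed (e.g. by "ebbfe"), so nothing is freed.
Nodes removed: 0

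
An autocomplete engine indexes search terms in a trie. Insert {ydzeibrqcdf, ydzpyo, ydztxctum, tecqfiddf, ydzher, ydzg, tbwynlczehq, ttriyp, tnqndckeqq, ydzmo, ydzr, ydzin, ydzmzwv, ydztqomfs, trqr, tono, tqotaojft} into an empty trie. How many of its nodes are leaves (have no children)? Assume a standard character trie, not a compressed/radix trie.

Leaves are exactly the stored words that no other stored word extends.
Those words: "tbwynlczehq", "tecqfiddf", "tnqndckeqq", "tono", "tqotaojft", "trqr", "ttriyp", "ydzeibrqcdf", "ydzg", "ydzher", "ydzin", "ydzmo", "ydzmzwv", "ydzpyo", "ydzr", "ydztqomfs", "ydztxctum"
Leaf count: 17

17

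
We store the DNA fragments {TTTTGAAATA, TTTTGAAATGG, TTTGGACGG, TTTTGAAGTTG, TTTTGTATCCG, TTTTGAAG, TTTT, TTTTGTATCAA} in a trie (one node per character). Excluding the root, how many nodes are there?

30

Insert word by word; a character creates a node only if that edge doesn't already exist:
  "TTTTGAAATA" → 10 new (T, T, T, T, G, A, A, A, T, A)
  "TTTTGAAATGG" → prefix "TTTTGAAAT" already present; 2 new (G, G)
  "TTTGGACGG" → prefix "TTT" already present; 6 new (G, G, A, C, G, G)
  "TTTTGAAGTTG" → prefix "TTTTGAA" already present; 4 new (G, T, T, G)
  "TTTTGTATCCG" → prefix "TTTTG" already present; 6 new (T, A, T, C, C, G)
  "TTTTGAAG" → prefix "TTTTGAAG" already present; 0 new (none)
  "TTTT" → prefix "TTTT" already present; 0 new (none)
  "TTTTGTATCAA" → prefix "TTTTGTATC" already present; 2 new (A, A)
Total nodes = 10 + 2 + 6 + 4 + 6 + 0 + 0 + 2 = 30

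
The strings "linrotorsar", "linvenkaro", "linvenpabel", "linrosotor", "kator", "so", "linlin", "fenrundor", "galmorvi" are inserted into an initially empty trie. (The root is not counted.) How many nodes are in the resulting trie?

Insert word by word; a character creates a node only if that edge doesn't already exist:
  "linrotorsar" → 11 new (l, i, n, r, o, t, o, r, s, a, r)
  "linvenkaro" → prefix "lin" already present; 7 new (v, e, n, k, a, r, o)
  "linvenpabel" → prefix "linven" already present; 5 new (p, a, b, e, l)
  "linrosotor" → prefix "linro" already present; 5 new (s, o, t, o, r)
  "kator" → 5 new (k, a, t, o, r)
  "so" → 2 new (s, o)
  "linlin" → prefix "lin" already present; 3 new (l, i, n)
  "fenrundor" → 9 new (f, e, n, r, u, n, d, o, r)
  "galmorvi" → 8 new (g, a, l, m, o, r, v, i)
Total nodes = 11 + 7 + 5 + 5 + 5 + 2 + 3 + 9 + 8 = 55

55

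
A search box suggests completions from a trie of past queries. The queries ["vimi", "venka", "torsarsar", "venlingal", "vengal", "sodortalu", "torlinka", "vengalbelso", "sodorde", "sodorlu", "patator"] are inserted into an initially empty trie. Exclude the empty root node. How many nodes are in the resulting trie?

For each word, the new-node count is its length minus the longest prefix already in the trie:
  "vimi" → 4 new (v, i, m, i)
  "venka" → prefix "v" already present; 4 new (e, n, k, a)
  "torsarsar" → 9 new (t, o, r, s, a, r, s, a, r)
  "venlingal" → prefix "ven" already present; 6 new (l, i, n, g, a, l)
  "vengal" → prefix "ven" already present; 3 new (g, a, l)
  "sodortalu" → 9 new (s, o, d, o, r, t, a, l, u)
  "torlinka" → prefix "tor" already present; 5 new (l, i, n, k, a)
  "vengalbelso" → prefix "vengal" already present; 5 new (b, e, l, s, o)
  "sodorde" → prefix "sodor" already present; 2 new (d, e)
  "sodorlu" → prefix "sodor" already present; 2 new (l, u)
  "patator" → 7 new (p, a, t, a, t, o, r)
Total nodes = 4 + 4 + 9 + 6 + 3 + 9 + 5 + 5 + 2 + 2 + 7 = 56

56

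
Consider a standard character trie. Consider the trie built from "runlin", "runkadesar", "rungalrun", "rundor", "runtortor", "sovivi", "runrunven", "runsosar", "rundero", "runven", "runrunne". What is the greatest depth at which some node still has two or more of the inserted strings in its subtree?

6

Look for the deepest trie node that still has at least two words in its subtree.
"runrunne" and "runrunven" agree on "runrun" (6 characters) before diverging; nothing deeper is shared.
Longest shared-prefix length: 6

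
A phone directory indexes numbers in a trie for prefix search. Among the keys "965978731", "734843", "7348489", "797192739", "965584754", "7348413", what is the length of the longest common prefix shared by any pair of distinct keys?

5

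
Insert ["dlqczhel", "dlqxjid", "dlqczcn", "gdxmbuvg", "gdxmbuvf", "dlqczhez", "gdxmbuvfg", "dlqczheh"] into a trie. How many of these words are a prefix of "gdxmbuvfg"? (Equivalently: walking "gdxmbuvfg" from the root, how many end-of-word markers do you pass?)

2

Traverse "gdxmbuvfg" character by character; count nodes along the way that are marked as word ends.
Prefixes of the query that are stored words: "gdxmbuvf", "gdxmbuvfg"
Count: 2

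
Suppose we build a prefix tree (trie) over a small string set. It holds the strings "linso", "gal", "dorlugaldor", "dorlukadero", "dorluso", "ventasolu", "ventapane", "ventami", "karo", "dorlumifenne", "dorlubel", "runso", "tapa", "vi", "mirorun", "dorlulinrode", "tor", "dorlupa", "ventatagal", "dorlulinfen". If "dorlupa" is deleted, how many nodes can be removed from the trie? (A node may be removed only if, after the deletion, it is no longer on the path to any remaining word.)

2

Walk "dorlupa" from the leaf back toward the root, removing each node that no remaining word uses.
The suffix "pa" (2 nodes) is used only by "dorlupa"; the node for "dorlu" still has the child "g", so pruning stops there.
Nodes removed: 2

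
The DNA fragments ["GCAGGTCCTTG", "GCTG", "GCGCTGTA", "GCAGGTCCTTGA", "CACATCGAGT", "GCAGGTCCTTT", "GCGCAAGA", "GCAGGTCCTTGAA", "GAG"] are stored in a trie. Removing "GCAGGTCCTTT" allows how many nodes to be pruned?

1

A node on "GCAGGTCCTTT"'s path can go only if nothing else ends at it or branches off below it.
The suffix "T" (1 node) is used only by "GCAGGTCCTTT"; the node for "GCAGGTCCTT" still has the child "G", so pruning stops there.
Nodes removed: 1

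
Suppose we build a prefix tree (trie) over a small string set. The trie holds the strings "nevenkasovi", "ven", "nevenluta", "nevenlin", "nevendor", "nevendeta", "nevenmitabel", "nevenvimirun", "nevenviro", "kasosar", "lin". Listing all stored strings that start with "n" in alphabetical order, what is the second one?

Words with prefix "n", in lexicographic order: "nevendeta", "nevendor", "nevenkasovi", "nevenlin", "nevenluta", "nevenmitabel", "nevenvimirun", "nevenviro"
Position 2: nevendor

nevendor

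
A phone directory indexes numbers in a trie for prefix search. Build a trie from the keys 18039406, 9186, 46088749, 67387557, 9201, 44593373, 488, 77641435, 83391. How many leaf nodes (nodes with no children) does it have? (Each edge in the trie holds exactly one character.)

A leaf is a node with no children — equivalently, the end of a word that is not a proper prefix of any other stored word.
Those words: "18039406", "44593373", "46088749", "488", "67387557", "77641435", "83391", "9186", "9201"
Leaf count: 9

9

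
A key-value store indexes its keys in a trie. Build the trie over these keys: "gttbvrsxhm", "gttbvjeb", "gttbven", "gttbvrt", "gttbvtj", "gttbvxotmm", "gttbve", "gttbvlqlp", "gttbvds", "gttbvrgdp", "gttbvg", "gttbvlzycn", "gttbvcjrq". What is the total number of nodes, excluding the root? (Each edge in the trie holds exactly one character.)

For each word, the new-node count is its length minus the longest prefix already in the trie:
  "gttbvrsxhm" → 10 new (g, t, t, b, v, r, s, x, h, m)
  "gttbvjeb" → prefix "gttbv" already present; 3 new (j, e, b)
  "gttbven" → prefix "gttbv" already present; 2 new (e, n)
  "gttbvrt" → prefix "gttbvr" already present; 1 new (t)
  "gttbvtj" → prefix "gttbv" already present; 2 new (t, j)
  "gttbvxotmm" → prefix "gttbv" already present; 5 new (x, o, t, m, m)
  "gttbve" → prefix "gttbve" already present; 0 new (none)
  "gttbvlqlp" → prefix "gttbv" already present; 4 new (l, q, l, p)
  "gttbvds" → prefix "gttbv" already present; 2 new (d, s)
  "gttbvrgdp" → prefix "gttbvr" already present; 3 new (g, d, p)
  "gttbvg" → prefix "gttbv" already present; 1 new (g)
  "gttbvlzycn" → prefix "gttbvl" already present; 4 new (z, y, c, n)
  "gttbvcjrq" → prefix "gttbv" already present; 4 new (c, j, r, q)
Total nodes = 10 + 3 + 2 + 1 + 2 + 5 + 0 + 4 + 2 + 3 + 1 + 4 + 4 = 41

41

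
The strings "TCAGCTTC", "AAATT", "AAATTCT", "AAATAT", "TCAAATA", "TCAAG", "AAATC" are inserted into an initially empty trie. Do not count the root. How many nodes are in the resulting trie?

For each word, the new-node count is its length minus the longest prefix already in the trie:
  "TCAGCTTC" → 8 new (T, C, A, G, C, T, T, C)
  "AAATT" → 5 new (A, A, A, T, T)
  "AAATTCT" → prefix "AAATT" already present; 2 new (C, T)
  "AAATAT" → prefix "AAAT" already present; 2 new (A, T)
  "TCAAATA" → prefix "TCA" already present; 4 new (A, A, T, A)
  "TCAAG" → prefix "TCAA" already present; 1 new (G)
  "AAATC" → prefix "AAAT" already present; 1 new (C)
Total nodes = 8 + 5 + 2 + 2 + 4 + 1 + 1 = 23

23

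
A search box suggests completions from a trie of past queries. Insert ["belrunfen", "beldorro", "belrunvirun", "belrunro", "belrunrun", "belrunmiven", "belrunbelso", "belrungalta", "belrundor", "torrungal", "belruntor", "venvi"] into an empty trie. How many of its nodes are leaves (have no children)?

A leaf is a node with no children — equivalently, the end of a word that is not a proper prefix of any other stored word.
Those words: "beldorro", "belrunbelso", "belrundor", "belrunfen", "belrungalta", "belrunmiven", "belrunro", "belrunrun", "belruntor", "belrunvirun", "torrungal", "venvi"
Leaf count: 12

12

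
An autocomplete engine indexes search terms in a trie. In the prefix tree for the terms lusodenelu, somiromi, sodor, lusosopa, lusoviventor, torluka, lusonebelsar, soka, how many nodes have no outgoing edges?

8

Leaves are exactly the stored words that no other stored word extends.
Those words: "lusodenelu", "lusonebelsar", "lusosopa", "lusoviventor", "sodor", "soka", "somiromi", "torluka"
Leaf count: 8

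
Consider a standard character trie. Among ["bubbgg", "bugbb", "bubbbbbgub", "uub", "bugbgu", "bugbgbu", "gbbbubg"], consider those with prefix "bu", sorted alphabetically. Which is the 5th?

Filter for "bu…" and sort: "bubbbbbgub", "bubbgg", "bugbb", "bugbgbu", "bugbgu"
The 5th is bugbgu.

bugbgu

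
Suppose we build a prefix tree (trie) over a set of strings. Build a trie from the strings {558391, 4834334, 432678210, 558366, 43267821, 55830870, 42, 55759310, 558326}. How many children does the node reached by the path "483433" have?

1

Walk "483433" from the root, arriving at one node.
Distinct next characters after "483433": 4.
That node has 1 child edge.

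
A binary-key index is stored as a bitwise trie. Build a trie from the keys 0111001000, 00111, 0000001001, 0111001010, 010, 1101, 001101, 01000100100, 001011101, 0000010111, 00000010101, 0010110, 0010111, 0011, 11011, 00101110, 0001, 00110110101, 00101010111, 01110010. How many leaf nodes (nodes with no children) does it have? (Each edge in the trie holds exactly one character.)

13

Leaves are exactly the stored words that no other stored word extends.
Those words: "0000001001", "00000010101", "0000010111", "0001", "00101010111", "0010110", "001011101", "00110110101", "00111", "01000100100", "0111001000", "0111001010", "11011"
Leaf count: 13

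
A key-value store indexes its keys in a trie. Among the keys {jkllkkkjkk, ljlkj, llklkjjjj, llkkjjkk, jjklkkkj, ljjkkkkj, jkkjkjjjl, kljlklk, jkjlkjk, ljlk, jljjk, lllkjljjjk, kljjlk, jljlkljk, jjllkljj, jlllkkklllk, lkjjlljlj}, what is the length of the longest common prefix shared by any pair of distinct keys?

Equivalently: take the maximum, over all pairs, of their longest common prefix length.
"ljlk" and "ljlkj" agree on "ljlk" (4 characters) before diverging; nothing deeper is shared.
Longest shared-prefix length: 4

4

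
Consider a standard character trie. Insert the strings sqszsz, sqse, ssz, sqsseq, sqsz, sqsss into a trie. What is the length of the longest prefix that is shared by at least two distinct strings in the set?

Look for the deepest trie node that still has at least two words in its subtree.
"sqsseq" and "sqsss" agree on "sqss" (4 characters) before diverging; nothing deeper is shared.
Longest shared-prefix length: 4

4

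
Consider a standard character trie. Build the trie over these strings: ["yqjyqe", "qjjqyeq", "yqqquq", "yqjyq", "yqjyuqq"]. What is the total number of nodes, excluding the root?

20

Insert word by word; a character creates a node only if that edge doesn't already exist:
  "yqjyqe" → 6 new (y, q, j, y, q, e)
  "qjjqyeq" → 7 new (q, j, j, q, y, e, q)
  "yqqquq" → prefix "yq" already present; 4 new (q, q, u, q)
  "yqjyq" → prefix "yqjyq" already present; 0 new (none)
  "yqjyuqq" → prefix "yqjy" already present; 3 new (u, q, q)
Total nodes = 6 + 7 + 4 + 0 + 3 = 20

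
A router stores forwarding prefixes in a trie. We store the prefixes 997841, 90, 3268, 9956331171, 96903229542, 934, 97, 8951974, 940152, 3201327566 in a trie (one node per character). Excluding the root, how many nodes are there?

52

For each word, the new-node count is its length minus the longest prefix already in the trie:
  "997841" → 6 new (9, 9, 7, 8, 4, 1)
  "90" → prefix "9" already present; 1 new (0)
  "3268" → 4 new (3, 2, 6, 8)
  "9956331171" → prefix "99" already present; 8 new (5, 6, 3, 3, 1, 1, 7, 1)
  "96903229542" → prefix "9" already present; 10 new (6, 9, 0, 3, 2, 2, 9, 5, 4, 2)
  "934" → prefix "9" already present; 2 new (3, 4)
  "97" → prefix "9" already present; 1 new (7)
  "8951974" → 7 new (8, 9, 5, 1, 9, 7, 4)
  "940152" → prefix "9" already present; 5 new (4, 0, 1, 5, 2)
  "3201327566" → prefix "32" already present; 8 new (0, 1, 3, 2, 7, 5, 6, 6)
Total nodes = 6 + 1 + 4 + 8 + 10 + 2 + 1 + 7 + 5 + 8 = 52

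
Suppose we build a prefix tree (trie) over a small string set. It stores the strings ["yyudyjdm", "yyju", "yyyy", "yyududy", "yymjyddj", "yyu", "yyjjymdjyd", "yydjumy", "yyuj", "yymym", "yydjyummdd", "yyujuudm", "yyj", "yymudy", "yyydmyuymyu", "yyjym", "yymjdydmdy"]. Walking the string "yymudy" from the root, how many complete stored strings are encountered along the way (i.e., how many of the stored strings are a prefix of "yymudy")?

Check each prefix of "yymudy" against the stored set — each match is an end-marker on the path.
Prefixes of the query that are stored words: "yymudy"
Count: 1

1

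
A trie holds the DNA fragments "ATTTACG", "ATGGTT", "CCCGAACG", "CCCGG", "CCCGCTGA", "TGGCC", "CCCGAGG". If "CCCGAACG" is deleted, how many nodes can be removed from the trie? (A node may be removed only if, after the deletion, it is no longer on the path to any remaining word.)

3

A node on "CCCGAACG"'s path can go only if nothing else ends at it or branches off below it.
The suffix "ACG" (3 nodes) is used only by "CCCGAACG"; the node for "CCCGA" still has the child "G", so pruning stops there.
Nodes removed: 3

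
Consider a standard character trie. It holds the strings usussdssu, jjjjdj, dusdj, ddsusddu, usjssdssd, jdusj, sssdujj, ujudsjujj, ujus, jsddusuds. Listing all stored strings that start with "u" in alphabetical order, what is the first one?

DFS of the "u" subtree visits, in order: "ujudsjujj", "ujus", "usjssdssd", "usussdssu"
The 1st is ujudsjujj.

ujudsjujj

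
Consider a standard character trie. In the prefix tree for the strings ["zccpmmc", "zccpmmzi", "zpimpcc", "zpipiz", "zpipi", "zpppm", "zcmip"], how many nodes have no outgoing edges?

6

A leaf is a node with no children — equivalently, the end of a word that is not a proper prefix of any other stored word.
Those words: "zccpmmc", "zccpmmzi", "zcmip", "zpimpcc", "zpipiz", "zpppm"
Leaf count: 6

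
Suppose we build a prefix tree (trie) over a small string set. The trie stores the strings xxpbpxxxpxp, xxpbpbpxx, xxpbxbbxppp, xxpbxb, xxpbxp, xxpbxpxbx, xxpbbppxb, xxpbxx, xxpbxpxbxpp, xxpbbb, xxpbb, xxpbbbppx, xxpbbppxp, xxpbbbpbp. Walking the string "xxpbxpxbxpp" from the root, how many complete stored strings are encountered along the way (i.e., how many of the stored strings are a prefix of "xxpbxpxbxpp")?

3

Traverse "xxpbxpxbxpp" character by character; count nodes along the way that are marked as word ends.
Prefixes of the query that are stored words: "xxpbxp", "xxpbxpxbx", "xxpbxpxbxpp"
Count: 3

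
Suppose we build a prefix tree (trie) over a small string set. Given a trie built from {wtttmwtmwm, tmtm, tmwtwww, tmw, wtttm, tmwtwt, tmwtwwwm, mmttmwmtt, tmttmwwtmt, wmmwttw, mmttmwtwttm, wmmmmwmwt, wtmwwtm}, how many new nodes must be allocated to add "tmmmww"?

The longest prefix of "tmmmww" already in the trie is "tm" (length 2).
New nodes needed: |"tmmmww"| − 2 = 6 − 2 = 4.

4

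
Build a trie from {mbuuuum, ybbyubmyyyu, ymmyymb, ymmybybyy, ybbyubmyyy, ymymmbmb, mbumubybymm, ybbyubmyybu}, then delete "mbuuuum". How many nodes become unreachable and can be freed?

4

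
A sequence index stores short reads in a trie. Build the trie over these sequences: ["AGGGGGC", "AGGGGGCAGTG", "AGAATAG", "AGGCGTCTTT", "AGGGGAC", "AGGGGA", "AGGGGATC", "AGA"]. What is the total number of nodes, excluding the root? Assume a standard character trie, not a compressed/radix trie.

Trie structure (* marks end of a word):
(root)
└─ A
   └─ G
      ├─ A *
      │  └─ A
      │     └─ T
      │        └─ A
      │           └─ G *
      └─ G
         ├─ C
         │  └─ G
         │     └─ T
         │        └─ C
         │           └─ T
         │              └─ T
         │                 └─ T *
         └─ G
            └─ G
               ├─ A *
               │  ├─ C *
               │  └─ T
               │     └─ C *
               └─ G
                  └─ C *
                     └─ A
                        └─ G
                           └─ T
                              └─ G *
Counting every labelled node above: 27.

27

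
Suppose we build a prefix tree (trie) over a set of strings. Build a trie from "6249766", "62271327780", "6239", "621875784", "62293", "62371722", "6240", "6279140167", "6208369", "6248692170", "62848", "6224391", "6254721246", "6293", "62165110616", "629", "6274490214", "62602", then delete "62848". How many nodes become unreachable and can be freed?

3

After clearing the end-marker at "62848", prune upward until reaching a node still needed by another word.
The suffix "848" (3 nodes) is used only by "62848"; the node for "62" still has the child "4", so pruning stops there.
Nodes removed: 3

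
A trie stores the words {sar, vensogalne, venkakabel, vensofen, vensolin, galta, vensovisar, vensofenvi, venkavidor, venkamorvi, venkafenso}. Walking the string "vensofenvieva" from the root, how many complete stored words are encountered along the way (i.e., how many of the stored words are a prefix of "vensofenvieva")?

Walk "vensofenvieva" from the root; an end-of-word marker is hit whenever a stored word is a prefix of "vensofenvieva".
Prefixes of the query that are stored words: "vensofen", "vensofenvi"
Count: 2

2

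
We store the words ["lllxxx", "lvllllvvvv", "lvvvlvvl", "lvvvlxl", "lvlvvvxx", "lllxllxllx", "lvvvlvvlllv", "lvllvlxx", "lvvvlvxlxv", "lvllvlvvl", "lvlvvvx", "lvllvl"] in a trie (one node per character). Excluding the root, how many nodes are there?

48

Trace insertions, counting only characters that open a new branch:
  "lllxxx" → 6 new (l, l, l, x, x, x)
  "lvllllvvvv" → prefix "l" already present; 9 new (v, l, l, l, l, v, v, v, v)
  "lvvvlvvl" → prefix "lv" already present; 6 new (v, v, l, v, v, l)
  "lvvvlxl" → prefix "lvvvl" already present; 2 new (x, l)
  "lvlvvvxx" → prefix "lvl" already present; 5 new (v, v, v, x, x)
  "lllxllxllx" → prefix "lllx" already present; 6 new (l, l, x, l, l, x)
  "lvvvlvvlllv" → prefix "lvvvlvvl" already present; 3 new (l, l, v)
  "lvllvlxx" → prefix "lvll" already present; 4 new (v, l, x, x)
  "lvvvlvxlxv" → prefix "lvvvlv" already present; 4 new (x, l, x, v)
  "lvllvlvvl" → prefix "lvllvl" already present; 3 new (v, v, l)
  "lvlvvvx" → prefix "lvlvvvx" already present; 0 new (none)
  "lvllvl" → prefix "lvllvl" already present; 0 new (none)
Total nodes = 6 + 9 + 6 + 2 + 5 + 6 + 3 + 4 + 4 + 3 + 0 + 0 = 48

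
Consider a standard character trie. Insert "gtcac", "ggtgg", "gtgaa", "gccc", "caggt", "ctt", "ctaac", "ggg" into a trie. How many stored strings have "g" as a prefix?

5

Walk to "g"; the words in its subtree are exactly those with that prefix.
Matches: "gccc", "ggg", "ggtgg", "gtcac", "gtgaa"
Count: 5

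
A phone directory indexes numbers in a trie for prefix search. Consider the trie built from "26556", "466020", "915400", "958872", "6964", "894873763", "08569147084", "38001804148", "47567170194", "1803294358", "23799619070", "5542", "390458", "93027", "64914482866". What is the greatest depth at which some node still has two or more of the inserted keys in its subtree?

Look for the deepest trie node that still has at least two words in its subtree.
"23799619070" and "26556" agree on "2" (1 characters) before diverging; nothing deeper is shared.
Longest shared-prefix length: 1

1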